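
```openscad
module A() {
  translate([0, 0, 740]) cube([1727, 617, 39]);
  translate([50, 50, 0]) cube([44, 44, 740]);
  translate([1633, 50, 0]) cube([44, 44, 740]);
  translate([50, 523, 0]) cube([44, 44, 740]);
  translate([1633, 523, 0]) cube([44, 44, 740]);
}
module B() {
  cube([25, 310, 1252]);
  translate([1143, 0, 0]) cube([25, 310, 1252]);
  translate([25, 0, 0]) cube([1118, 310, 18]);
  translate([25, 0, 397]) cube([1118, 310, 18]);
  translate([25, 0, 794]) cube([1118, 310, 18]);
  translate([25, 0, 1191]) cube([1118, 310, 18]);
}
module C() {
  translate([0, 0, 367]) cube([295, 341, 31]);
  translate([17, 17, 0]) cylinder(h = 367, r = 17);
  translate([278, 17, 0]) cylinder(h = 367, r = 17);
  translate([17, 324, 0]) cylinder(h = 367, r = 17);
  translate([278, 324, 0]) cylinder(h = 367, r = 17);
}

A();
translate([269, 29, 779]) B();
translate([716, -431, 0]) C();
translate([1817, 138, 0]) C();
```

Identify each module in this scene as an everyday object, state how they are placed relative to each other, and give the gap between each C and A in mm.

A is a table. B is a bookshelf. C is a stool. The bookshelf is on top of the table. Two stools sit around the table at the −y, +x sides. The gap between each stool and the table is 90 mm.

Each stool's nearest face is 90 mm from the table's bounding box.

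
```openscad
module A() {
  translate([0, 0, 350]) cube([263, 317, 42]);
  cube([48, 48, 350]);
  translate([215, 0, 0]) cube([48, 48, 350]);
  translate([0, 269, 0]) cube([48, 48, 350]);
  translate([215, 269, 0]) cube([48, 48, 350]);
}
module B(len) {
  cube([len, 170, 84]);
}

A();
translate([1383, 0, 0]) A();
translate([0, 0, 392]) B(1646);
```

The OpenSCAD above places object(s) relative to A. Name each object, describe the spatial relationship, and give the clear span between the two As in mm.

Second stool starts at x = 1383; first ends at x = 263; clear span = 1383 − 263 = 1120 mm.

A is a stool. B is a beam. A beam spans the tops of two stools. The clear span between the two stools is 1120 mm.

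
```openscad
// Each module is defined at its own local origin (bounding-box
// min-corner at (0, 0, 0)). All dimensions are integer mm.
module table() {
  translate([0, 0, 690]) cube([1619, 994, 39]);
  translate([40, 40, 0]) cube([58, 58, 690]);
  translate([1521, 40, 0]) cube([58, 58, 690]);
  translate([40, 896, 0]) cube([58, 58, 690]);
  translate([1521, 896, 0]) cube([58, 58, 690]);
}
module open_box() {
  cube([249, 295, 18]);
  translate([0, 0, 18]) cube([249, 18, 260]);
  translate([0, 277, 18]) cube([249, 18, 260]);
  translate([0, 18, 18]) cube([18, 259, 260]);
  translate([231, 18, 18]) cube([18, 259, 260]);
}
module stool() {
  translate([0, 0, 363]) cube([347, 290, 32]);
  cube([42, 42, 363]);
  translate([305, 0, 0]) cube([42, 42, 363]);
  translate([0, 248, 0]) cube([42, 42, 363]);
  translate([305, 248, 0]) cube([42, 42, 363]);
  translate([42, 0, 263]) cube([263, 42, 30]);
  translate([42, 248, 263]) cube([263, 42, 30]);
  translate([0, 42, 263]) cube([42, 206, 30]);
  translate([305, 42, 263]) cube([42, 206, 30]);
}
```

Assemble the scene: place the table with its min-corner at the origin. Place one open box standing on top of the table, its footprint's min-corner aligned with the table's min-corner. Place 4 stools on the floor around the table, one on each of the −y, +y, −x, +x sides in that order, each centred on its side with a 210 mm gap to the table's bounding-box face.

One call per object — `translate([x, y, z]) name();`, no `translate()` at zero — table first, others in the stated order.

table();
translate([0, 0, 729]) open_box();
translate([636, -500, 0]) stool();
translate([636, 1204, 0]) stool();
translate([-557, 352, 0]) stool();
translate([1829, 352, 0]) stool();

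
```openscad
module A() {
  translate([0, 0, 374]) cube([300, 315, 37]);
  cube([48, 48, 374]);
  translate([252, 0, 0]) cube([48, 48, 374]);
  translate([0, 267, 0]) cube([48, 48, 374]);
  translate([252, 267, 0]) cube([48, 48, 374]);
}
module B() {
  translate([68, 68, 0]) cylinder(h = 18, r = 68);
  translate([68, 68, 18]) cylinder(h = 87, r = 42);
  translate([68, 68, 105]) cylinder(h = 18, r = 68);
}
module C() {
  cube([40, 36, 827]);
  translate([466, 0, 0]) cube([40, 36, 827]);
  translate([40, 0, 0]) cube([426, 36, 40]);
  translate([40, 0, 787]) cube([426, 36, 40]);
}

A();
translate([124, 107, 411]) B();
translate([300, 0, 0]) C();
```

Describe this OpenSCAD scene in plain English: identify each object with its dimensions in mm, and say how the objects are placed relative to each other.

A is a four-legged stool. The seat is a 300×315×37 mm slab whose top surface is at z = 411 mm; four square legs, each 48×48 mm in cross-section, run from the floor (z = 0) to the underside of the seat, each flush with a corner of the seat.

B is a spool: two coaxial disc flanges of radius 68 mm and thickness 18 mm, joined by a core cylinder of radius 42 mm and height 87 mm. The lower flange rests on z = 0 and the three cylinders share a vertical axis.

C is a rectangular picture frame lying in the x–z plane (depth along y). The opening is 426 mm wide (x) by 747 mm tall (z), surrounded by a border 40 mm wide on all four sides. The frame is 36 mm deep and is made of two full-height vertical stiles with two horizontal rails fitted between them.

The spool is on top of the stool. The picture frame is against the stool's +x side, with their −y faces flush.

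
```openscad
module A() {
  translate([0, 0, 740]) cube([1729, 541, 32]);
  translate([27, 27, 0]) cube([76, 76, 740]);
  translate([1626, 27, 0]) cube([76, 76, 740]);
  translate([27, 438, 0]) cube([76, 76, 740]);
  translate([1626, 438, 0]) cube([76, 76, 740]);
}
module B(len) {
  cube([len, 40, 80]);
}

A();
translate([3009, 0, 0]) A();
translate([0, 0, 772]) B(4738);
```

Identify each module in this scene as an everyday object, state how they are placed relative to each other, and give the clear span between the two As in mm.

A is a table. B is a beam. A beam spans the tops of two tables. The clear span between the two tables is 1280 mm.

Second table starts at x = 3009; first ends at x = 1729; clear span = 3009 − 1729 = 1280 mm.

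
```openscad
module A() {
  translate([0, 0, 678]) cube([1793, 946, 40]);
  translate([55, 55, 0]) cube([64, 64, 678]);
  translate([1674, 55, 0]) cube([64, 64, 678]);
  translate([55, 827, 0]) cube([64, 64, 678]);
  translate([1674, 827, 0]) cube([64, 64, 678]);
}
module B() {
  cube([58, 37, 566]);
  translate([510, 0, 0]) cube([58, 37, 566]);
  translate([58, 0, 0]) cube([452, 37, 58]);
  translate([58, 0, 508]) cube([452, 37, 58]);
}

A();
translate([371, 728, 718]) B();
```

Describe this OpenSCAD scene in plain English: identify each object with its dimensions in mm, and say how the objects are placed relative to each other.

A is a table: top 1793 mm (x) × 946 mm (y), 40 mm thick, upper face at z = 718 mm, on four 64×64 mm square legs, each inset 55 mm from the nearest pair of top edges, running from z = 0 to the bottom of the top.

B is a rectangular picture frame lying in the x–z plane (depth along y). The opening is 452 mm wide (x) by 450 mm tall (z), surrounded by a border 58 mm wide on all four sides. The frame is 37 mm deep and is made of two full-height vertical stiles with two horizontal rails fitted between them.

The picture frame is on top of the table.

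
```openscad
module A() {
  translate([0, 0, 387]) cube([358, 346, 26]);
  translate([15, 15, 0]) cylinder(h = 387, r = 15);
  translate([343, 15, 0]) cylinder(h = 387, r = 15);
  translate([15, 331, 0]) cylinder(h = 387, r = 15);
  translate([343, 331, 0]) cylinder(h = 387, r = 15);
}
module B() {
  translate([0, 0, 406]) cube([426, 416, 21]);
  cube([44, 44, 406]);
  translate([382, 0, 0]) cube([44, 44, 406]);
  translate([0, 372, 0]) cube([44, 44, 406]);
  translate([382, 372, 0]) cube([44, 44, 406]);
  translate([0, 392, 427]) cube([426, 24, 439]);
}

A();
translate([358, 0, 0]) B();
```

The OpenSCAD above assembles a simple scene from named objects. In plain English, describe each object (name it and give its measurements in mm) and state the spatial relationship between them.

A is a four-legged stool. The seat is 358×346 mm, 26 mm thick, top at z = 413 mm. It stands on four round legs, each 30 mm in diameter, from z = 0 to the seat underside, each leg's axis is inset half a diameter from the nearest pair of seat edges (so the leg's bounding box is flush with the corner).

B is a chair. The seat is a 426×416×21 mm slab with its top at z = 427 mm, on four 44×44 mm corner legs (flush with the seat edges, standing on z = 0). A flat backrest 24 mm thick, 439 mm tall, spans the full seat width and rises from the seat top along its +y edge, rear face flush with the rear of the seat.

The chair is against the stool's +x side, with their −y faces flush.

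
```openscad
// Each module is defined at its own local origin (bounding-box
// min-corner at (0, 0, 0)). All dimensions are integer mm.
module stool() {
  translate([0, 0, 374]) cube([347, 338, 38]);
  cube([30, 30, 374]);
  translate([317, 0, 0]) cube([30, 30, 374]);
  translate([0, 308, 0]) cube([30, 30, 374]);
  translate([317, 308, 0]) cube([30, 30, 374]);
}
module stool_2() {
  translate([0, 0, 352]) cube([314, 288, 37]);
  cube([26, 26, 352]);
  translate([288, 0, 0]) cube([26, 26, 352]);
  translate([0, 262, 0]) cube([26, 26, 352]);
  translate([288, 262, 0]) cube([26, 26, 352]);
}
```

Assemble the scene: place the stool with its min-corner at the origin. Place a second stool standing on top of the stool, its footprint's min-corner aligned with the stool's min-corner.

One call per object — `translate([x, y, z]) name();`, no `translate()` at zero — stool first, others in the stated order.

stool();
translate([0, 0, 412]) stool_2();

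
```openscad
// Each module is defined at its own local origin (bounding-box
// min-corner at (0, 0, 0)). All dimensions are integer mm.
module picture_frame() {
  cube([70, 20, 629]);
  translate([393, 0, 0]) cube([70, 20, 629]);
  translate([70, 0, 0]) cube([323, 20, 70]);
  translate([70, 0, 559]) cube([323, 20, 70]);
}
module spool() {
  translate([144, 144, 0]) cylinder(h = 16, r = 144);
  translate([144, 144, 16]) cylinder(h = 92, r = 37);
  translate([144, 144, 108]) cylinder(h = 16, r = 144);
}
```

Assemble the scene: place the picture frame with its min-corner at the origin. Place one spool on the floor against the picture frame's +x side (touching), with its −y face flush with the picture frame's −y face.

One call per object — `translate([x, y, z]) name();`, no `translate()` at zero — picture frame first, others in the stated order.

picture_frame();
translate([463, 0, 0]) spool();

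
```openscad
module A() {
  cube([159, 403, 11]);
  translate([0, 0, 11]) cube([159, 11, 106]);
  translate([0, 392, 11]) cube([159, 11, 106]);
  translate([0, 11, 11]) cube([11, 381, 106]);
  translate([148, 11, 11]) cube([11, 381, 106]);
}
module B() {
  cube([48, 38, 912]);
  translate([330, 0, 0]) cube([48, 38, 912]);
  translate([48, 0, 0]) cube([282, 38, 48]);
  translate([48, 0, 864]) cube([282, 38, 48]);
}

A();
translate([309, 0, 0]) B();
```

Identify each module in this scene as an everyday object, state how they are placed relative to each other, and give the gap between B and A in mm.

A is an open box. B is a picture frame. The picture frame is on the floor beside the open box on its +x side. The gap between the picture frame and the open box is 150 mm.

The picture frame's nearest face is 150 mm from the open box's +x face.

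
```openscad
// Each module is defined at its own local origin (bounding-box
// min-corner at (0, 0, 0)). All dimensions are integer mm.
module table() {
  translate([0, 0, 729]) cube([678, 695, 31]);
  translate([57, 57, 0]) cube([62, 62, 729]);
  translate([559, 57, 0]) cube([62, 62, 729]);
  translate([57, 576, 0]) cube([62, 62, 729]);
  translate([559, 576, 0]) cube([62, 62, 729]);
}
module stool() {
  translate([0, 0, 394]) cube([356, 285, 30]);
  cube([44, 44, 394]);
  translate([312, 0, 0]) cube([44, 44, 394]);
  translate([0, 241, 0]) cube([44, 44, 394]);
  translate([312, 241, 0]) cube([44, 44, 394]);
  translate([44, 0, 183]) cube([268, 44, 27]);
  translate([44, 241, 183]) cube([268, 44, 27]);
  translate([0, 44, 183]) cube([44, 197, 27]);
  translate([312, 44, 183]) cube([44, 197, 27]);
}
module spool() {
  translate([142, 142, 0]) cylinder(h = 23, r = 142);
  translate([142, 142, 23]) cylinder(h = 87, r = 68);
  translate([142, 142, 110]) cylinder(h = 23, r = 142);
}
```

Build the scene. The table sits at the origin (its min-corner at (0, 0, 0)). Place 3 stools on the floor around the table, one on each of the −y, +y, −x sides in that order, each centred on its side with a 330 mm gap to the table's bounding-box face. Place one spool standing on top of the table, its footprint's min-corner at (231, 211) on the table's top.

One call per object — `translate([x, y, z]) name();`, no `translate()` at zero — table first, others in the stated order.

table();
translate([161, -615, 0]) stool();
translate([161, 1025, 0]) stool();
translate([-686, 205, 0]) stool();
translate([231, 211, 760]) spool();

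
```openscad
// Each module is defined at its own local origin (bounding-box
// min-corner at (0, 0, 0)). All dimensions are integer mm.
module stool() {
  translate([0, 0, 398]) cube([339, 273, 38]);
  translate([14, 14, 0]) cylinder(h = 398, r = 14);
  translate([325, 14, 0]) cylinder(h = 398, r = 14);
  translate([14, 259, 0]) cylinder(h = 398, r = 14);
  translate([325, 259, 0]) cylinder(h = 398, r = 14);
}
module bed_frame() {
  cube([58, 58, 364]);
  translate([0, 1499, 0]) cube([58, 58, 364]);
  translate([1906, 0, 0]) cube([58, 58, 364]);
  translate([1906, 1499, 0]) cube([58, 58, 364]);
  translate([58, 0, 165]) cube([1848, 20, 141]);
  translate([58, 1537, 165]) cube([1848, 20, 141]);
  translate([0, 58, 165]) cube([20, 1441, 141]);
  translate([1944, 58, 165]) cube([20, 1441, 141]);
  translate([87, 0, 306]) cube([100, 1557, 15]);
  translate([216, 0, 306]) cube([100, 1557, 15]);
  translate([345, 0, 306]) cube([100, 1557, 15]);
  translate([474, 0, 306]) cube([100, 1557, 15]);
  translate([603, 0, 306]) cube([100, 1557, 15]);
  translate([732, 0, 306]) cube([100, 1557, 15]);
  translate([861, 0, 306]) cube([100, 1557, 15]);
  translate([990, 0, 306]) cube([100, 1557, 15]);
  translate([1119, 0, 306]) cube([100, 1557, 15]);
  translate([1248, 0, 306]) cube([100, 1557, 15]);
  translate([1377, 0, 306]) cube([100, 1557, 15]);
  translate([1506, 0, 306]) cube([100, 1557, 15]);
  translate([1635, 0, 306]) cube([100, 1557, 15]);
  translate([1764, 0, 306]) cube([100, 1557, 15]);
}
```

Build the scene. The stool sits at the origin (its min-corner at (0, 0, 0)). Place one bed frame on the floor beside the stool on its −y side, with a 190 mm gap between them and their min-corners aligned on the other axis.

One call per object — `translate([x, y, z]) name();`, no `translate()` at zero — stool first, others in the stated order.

stool();
translate([0, -1747, 0]) bed_frame();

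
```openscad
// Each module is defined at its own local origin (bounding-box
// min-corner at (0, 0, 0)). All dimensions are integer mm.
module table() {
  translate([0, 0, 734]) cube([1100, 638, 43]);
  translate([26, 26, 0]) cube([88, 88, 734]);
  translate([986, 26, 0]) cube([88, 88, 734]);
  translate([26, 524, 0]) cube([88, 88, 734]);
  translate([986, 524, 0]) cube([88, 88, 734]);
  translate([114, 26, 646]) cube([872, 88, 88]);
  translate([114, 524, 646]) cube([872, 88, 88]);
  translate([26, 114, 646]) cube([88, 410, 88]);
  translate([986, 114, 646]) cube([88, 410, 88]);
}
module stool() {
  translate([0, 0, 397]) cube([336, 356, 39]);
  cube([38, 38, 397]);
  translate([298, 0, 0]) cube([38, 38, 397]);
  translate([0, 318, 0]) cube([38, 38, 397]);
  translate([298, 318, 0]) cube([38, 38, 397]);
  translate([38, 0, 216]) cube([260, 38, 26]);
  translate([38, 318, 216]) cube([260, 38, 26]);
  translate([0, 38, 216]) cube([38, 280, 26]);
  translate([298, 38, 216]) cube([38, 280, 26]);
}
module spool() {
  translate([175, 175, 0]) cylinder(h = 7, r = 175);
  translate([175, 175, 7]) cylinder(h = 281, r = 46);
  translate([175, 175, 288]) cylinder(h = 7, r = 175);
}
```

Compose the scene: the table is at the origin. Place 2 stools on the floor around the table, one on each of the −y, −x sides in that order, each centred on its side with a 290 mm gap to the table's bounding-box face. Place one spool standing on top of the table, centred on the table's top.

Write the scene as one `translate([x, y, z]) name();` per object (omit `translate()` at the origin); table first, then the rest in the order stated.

table();
translate([382, -646, 0]) stool();
translate([-626, 141, 0]) stool();
translate([375, 144, 777]) spool();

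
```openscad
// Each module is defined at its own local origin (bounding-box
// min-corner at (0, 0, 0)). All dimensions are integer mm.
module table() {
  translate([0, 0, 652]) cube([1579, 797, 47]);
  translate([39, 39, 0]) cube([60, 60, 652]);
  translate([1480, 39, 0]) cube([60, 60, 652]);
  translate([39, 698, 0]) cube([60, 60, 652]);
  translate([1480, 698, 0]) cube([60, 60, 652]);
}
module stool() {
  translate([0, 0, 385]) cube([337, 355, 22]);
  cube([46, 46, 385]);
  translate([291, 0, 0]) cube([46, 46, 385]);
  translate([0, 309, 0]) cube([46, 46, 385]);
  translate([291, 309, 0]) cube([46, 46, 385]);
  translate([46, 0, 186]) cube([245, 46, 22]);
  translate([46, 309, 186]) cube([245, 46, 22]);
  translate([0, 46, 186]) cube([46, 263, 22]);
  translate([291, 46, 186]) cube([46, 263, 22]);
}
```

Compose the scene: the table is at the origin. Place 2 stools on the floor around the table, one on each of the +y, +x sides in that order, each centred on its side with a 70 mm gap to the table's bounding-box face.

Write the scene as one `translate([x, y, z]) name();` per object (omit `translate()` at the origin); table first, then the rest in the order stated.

table();
translate([621, 867, 0]) stool();
translate([1649, 221, 0]) stool();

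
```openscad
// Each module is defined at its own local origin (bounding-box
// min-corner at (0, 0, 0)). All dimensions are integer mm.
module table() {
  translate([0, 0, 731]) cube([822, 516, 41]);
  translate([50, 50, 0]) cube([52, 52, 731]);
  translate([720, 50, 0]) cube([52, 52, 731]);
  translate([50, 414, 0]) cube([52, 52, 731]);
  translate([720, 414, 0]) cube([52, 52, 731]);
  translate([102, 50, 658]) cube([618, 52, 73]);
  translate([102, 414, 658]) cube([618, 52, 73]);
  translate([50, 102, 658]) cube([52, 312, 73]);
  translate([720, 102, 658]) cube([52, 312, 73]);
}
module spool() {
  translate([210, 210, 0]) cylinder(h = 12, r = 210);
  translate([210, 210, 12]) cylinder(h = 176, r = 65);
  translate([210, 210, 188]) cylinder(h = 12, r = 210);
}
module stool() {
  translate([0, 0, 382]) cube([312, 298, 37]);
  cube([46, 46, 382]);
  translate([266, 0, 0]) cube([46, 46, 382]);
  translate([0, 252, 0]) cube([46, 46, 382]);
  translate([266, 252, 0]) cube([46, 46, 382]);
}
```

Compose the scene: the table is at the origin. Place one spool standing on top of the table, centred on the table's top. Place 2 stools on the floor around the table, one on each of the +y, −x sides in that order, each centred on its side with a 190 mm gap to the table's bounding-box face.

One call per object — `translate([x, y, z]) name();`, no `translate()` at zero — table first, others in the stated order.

table();
translate([201, 48, 772]) spool();
translate([255, 706, 0]) stool();
translate([-502, 109, 0]) stool();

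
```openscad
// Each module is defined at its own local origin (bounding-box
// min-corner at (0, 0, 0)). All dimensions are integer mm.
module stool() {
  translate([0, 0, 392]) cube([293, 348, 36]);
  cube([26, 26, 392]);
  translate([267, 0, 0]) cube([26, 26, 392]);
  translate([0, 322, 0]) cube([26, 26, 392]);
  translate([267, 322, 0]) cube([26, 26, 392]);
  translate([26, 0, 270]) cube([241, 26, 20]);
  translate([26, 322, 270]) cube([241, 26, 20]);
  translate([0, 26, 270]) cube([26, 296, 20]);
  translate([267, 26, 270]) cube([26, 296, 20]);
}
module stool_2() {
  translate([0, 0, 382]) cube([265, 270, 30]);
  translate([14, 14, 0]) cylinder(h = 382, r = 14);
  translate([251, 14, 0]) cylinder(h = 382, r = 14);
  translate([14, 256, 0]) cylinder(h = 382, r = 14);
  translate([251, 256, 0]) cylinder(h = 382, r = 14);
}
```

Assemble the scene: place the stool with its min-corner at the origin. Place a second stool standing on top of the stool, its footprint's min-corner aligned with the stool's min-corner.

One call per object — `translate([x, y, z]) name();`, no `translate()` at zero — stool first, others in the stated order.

stool();
translate([0, 0, 428]) stool_2();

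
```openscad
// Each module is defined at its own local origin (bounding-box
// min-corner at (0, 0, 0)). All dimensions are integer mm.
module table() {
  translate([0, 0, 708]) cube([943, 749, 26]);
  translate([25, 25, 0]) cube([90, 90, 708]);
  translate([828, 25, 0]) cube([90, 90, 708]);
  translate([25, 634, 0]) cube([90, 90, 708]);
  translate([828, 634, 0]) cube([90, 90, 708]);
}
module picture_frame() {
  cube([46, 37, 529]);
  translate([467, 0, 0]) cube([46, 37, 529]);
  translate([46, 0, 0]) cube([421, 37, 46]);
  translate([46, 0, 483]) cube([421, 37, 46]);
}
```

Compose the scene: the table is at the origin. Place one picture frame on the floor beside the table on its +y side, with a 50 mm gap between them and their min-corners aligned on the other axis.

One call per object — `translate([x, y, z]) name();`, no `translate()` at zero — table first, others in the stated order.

table();
translate([0, 799, 0]) picture_frame();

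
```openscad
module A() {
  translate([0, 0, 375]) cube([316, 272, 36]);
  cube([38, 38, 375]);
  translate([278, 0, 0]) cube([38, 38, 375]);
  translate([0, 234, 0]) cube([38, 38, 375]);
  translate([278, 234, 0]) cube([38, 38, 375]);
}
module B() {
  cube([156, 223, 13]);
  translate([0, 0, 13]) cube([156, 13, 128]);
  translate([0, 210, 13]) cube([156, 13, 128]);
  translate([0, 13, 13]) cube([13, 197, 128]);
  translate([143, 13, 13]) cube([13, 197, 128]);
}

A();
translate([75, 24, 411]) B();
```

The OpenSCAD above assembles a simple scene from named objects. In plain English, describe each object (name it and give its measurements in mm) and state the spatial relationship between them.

A is a four-legged stool. The seat is a 316×272×36 mm slab whose top surface is at z = 411 mm; four square legs, each 38×38 mm in cross-section, run from the floor (z = 0) to the underside of the seat, each flush with a corner of the seat.

B is an open storage box with external size 156×223×141 mm and wall thickness 13 mm (the base is also 13 mm thick). The base covers the whole footprint; the four walls stand on the base, with the y-facing walls full-width and the x-facing walls fitting between their inner faces.

The open box is on top of the stool.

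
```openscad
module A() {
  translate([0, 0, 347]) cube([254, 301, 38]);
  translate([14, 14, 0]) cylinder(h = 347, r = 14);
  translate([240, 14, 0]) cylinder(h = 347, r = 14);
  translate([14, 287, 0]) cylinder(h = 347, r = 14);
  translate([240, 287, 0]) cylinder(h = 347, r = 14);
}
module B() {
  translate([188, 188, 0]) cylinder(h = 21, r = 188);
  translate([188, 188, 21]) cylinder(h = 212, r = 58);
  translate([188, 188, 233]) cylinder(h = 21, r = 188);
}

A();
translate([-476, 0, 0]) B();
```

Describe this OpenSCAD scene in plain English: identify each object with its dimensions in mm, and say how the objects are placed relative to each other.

A is a four-legged stool. The seat is a 254×301×38 mm slab whose top surface is at z = 385 mm; four round legs, each 28 mm in diameter, run from the floor (z = 0) to the underside of the seat, each leg's axis is inset half a diameter from the nearest pair of seat edges (so the leg's bounding box is flush with the corner).

B is a spool: two coaxial disc flanges of radius 188 mm and thickness 21 mm, joined by a core cylinder of radius 58 mm and height 212 mm. The lower flange rests on z = 0 and the three cylinders share a vertical axis.

The spool is on the floor beside the stool on its −x side.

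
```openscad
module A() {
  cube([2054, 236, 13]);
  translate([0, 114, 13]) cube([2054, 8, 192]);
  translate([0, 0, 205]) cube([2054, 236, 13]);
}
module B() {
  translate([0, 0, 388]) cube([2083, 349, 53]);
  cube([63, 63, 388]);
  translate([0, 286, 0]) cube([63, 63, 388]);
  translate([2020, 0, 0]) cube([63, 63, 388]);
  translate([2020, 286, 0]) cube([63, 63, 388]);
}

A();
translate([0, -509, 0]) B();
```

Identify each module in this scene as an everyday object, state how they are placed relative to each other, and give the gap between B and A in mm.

A is an I-beam. B is a bench. The bench is on the floor beside the I-beam on its −y side. The gap between the bench and the I-beam is 160 mm.

The bench's nearest face is 160 mm from the I-beam's −y face.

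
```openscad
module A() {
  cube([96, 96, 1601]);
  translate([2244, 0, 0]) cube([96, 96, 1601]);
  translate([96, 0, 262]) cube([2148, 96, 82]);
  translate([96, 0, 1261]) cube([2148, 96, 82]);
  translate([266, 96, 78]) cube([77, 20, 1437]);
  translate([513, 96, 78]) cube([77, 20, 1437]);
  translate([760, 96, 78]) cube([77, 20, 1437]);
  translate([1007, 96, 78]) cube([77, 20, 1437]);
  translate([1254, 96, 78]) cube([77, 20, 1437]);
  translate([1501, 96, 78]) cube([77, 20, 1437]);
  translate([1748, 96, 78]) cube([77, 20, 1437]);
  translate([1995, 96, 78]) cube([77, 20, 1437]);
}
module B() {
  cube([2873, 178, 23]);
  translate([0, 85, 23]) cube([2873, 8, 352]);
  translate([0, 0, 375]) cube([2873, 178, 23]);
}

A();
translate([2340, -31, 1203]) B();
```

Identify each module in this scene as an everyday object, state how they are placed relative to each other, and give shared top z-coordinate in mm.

A is a fence section. B is an I-beam. The I-beam is beside the fence section with their tops flush at z = 1601. The shared top z-coordinate is 1601 mm.

Both tops at z = 1601 mm.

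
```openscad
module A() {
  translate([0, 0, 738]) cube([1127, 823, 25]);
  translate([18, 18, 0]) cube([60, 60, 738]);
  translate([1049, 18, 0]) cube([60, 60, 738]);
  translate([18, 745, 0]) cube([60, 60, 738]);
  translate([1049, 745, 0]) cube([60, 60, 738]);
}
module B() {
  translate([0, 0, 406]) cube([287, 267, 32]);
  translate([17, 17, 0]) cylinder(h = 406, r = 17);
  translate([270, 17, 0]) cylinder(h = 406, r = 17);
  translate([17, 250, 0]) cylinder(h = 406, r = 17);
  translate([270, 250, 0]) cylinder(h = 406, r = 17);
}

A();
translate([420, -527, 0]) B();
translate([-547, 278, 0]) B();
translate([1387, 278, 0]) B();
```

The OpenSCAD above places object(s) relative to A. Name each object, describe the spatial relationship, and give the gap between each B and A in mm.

A is a table. B is a stool. Three stools sit around the table at the −y, −x, +x sides. The gap between each stool and the table is 260 mm.

Each stool's nearest face is 260 mm from the table's bounding box.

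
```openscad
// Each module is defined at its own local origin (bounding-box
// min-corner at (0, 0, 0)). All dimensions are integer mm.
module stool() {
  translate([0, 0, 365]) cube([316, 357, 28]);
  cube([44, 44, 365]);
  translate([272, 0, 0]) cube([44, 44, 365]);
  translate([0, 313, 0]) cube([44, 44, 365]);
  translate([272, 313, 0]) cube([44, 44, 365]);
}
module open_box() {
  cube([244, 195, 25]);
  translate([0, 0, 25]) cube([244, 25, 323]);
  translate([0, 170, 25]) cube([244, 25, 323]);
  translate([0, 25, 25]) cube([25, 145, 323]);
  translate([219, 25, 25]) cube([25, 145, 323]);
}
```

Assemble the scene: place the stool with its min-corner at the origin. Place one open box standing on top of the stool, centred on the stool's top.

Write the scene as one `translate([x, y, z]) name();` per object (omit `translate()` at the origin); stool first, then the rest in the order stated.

stool();
translate([36, 81, 393]) open_box();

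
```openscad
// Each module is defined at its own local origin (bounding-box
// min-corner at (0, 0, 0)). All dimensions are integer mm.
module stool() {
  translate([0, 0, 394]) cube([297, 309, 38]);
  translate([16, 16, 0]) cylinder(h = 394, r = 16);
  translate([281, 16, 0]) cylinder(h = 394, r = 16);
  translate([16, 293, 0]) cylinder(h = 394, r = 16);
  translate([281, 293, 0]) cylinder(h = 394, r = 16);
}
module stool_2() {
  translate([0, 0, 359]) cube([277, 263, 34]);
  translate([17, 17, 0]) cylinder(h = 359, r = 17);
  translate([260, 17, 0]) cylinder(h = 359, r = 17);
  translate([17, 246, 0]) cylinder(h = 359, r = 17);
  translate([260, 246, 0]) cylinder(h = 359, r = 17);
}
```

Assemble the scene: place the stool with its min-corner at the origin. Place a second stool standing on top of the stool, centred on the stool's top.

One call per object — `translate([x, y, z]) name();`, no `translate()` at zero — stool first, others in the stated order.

stool();
translate([10, 23, 432]) stool_2();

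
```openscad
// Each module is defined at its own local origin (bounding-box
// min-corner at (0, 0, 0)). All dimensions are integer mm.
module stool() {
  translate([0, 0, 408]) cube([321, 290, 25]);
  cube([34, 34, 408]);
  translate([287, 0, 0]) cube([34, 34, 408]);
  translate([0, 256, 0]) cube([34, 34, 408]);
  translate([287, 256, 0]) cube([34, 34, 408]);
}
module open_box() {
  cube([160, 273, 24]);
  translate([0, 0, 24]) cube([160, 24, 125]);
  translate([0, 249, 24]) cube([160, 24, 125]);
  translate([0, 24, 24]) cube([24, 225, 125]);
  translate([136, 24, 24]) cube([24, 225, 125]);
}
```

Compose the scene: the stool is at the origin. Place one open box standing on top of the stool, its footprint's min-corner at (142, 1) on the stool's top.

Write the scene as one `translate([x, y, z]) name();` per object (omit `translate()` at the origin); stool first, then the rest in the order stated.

stool();
translate([142, 1, 433]) open_box();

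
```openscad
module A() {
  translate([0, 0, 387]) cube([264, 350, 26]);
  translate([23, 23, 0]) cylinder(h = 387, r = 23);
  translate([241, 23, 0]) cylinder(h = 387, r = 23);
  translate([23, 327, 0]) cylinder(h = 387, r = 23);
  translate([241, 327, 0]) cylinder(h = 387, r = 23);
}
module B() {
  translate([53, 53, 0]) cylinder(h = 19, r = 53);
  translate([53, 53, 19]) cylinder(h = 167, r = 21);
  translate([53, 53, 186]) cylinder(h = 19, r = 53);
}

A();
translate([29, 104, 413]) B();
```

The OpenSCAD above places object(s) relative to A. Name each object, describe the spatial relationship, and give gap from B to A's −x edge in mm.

The spool's min-x is at 29; the stool's min-x is 0; gap = 29 mm.

A is a stool. B is a spool. The spool is on top of the stool. The gap from the spool to the stool's −x edge is 29 mm.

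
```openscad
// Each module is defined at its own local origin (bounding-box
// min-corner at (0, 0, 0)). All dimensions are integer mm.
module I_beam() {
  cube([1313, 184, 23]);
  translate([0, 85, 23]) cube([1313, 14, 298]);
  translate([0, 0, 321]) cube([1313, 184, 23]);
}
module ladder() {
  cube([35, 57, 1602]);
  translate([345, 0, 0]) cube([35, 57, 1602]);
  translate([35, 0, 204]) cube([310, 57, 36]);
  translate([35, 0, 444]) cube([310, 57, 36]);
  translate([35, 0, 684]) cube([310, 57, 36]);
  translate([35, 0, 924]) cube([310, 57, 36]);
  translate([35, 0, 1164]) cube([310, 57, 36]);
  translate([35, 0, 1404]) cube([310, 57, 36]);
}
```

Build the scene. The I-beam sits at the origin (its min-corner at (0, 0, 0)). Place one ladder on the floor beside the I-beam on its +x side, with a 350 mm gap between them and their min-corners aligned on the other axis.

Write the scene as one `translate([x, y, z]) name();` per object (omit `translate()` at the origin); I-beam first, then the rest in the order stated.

I_beam();
translate([1663, 0, 0]) ladder();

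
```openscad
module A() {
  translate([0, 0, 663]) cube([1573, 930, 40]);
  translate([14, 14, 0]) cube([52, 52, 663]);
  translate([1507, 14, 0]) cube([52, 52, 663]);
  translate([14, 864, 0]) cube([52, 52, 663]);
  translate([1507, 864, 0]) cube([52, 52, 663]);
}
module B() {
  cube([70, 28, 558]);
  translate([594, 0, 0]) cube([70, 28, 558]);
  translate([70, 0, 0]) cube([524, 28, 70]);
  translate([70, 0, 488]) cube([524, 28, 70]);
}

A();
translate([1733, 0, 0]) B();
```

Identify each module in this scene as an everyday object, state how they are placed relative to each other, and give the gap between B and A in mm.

The picture frame's nearest face is 160 mm from the table's +x face.

A is a table. B is a picture frame. The picture frame is on the floor beside the table on its +x side. The gap between the picture frame and the table is 160 mm.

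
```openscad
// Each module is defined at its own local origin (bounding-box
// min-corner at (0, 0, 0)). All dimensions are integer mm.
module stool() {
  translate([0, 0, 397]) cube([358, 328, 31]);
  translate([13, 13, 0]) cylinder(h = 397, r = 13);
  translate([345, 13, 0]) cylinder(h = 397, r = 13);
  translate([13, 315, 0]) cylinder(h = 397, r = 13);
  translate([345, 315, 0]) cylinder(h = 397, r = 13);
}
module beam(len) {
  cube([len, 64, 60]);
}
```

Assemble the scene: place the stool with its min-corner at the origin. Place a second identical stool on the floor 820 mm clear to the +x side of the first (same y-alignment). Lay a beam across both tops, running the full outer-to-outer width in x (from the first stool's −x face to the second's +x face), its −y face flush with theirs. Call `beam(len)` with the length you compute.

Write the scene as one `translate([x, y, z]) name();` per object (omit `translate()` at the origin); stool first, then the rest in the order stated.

stool();
translate([1178, 0, 0]) stool();
translate([0, 0, 428]) beam(1536);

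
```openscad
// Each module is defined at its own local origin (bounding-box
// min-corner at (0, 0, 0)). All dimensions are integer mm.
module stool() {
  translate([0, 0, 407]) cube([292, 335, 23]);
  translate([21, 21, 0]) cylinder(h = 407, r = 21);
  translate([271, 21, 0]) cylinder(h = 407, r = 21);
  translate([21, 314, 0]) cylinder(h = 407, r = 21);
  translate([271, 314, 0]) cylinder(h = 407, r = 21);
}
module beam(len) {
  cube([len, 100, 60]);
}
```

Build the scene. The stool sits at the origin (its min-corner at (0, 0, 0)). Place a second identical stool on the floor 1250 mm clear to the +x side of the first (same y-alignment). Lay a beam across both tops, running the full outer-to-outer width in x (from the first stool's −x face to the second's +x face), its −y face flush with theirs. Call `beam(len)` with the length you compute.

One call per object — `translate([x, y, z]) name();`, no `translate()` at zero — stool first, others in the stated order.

stool();
translate([1542, 0, 0]) stool();
translate([0, 0, 430]) beam(1834);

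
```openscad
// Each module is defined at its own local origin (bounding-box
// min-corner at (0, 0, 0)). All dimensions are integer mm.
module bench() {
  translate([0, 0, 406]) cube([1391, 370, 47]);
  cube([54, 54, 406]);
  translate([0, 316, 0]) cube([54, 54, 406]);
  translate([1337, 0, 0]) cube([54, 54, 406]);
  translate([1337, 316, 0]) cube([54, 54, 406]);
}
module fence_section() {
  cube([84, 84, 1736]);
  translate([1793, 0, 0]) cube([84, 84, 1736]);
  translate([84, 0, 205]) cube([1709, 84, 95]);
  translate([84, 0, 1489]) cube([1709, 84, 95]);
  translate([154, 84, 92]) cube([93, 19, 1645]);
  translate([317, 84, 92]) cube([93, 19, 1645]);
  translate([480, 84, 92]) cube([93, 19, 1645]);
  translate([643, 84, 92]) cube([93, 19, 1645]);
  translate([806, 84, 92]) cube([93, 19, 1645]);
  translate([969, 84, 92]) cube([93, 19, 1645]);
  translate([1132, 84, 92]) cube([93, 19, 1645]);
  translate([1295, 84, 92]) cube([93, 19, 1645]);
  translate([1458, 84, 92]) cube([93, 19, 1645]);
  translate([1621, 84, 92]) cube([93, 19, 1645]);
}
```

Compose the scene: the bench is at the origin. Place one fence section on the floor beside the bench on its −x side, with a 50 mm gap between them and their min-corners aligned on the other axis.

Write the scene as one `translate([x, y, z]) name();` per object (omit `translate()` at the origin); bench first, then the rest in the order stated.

bench();
translate([-1927, 0, 0]) fence_section();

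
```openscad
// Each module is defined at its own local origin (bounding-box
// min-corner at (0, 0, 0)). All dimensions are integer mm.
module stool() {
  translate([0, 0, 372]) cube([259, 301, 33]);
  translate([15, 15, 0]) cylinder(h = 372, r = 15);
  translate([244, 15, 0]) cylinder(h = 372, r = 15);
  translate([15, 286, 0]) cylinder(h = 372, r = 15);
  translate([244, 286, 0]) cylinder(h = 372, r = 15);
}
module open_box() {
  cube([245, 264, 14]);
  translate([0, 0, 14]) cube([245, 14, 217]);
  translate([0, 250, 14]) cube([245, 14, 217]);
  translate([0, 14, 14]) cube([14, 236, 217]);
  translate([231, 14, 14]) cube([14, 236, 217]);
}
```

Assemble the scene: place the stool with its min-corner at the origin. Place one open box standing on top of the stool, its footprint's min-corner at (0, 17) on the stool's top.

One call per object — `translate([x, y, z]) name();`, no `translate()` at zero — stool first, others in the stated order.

stool();
translate([0, 17, 405]) open_box();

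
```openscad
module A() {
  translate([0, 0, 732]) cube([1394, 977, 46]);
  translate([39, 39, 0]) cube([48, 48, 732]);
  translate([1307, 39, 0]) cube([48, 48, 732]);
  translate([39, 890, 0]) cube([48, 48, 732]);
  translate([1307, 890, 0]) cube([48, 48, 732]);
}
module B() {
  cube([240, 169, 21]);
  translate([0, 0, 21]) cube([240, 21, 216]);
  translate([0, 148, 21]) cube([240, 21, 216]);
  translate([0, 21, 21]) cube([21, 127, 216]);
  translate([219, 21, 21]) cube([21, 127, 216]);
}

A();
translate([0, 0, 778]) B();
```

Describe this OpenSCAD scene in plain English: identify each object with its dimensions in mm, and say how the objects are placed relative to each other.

A is a table: top 1394 mm (x) × 977 mm (y), 46 mm thick, upper face at z = 778 mm, on four 48×48 mm square legs, each inset 39 mm from the nearest pair of top edges, running from z = 0 to the bottom of the top.

B is an open storage box with external size 240×169×237 mm and wall thickness 21 mm (the base is also 21 mm thick). The base covers the whole footprint; the four walls stand on the base, with the y-facing walls full-width and the x-facing walls fitting between their inner faces.

The open box is on top of the table.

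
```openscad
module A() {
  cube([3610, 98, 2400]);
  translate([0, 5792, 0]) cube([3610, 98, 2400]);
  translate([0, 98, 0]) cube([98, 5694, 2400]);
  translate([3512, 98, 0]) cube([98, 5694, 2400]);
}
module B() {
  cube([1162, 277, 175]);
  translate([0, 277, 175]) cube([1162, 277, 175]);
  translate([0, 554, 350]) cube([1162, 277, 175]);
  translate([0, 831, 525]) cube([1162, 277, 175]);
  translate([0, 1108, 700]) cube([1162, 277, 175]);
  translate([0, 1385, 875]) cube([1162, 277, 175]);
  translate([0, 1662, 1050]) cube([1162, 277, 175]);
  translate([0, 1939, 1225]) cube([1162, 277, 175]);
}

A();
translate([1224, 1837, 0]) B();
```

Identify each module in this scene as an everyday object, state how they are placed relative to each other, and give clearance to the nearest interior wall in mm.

A is a house frame. B is a staircase. The staircase sits inside the house frame, centred. The clearance to the nearest interior wall is 1126 mm.

Clearances: x = 1126, y = 1739; minimum 1126 mm.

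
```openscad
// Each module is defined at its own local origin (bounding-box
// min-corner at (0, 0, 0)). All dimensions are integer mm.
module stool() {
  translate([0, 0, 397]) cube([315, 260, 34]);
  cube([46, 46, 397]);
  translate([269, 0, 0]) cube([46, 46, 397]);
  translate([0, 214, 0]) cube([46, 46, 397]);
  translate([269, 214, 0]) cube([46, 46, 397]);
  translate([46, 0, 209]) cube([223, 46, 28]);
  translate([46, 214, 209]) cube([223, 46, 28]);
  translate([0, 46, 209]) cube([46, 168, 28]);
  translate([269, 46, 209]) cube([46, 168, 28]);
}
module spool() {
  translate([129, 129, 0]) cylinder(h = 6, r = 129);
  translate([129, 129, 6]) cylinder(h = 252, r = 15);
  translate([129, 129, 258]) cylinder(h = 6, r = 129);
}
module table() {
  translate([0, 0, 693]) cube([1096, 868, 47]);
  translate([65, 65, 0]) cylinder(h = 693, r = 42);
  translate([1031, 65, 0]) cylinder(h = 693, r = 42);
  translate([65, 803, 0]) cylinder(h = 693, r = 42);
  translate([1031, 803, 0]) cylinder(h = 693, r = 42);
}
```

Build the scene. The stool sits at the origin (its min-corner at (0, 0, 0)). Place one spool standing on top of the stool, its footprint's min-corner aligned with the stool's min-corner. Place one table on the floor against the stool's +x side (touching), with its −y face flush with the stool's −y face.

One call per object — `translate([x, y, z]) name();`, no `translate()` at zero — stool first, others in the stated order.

stool();
translate([0, 0, 431]) spool();
translate([315, 0, 0]) table();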